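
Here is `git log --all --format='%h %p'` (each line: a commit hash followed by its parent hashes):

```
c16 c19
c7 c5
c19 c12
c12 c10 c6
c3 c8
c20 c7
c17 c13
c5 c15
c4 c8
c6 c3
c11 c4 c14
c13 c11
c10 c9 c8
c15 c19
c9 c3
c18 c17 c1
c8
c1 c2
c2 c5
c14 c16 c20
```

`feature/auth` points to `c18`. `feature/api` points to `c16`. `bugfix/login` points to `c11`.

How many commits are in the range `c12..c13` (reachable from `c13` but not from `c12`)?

10

Reachable from c13: {c10, c11, c12, c13, c14, c15, c16, c19, c20, c3, c4, c5, c6, c7, c8, c9}.
Reachable from c12: {c10, c12, c3, c6, c8, c9}.
In c13's history but not c12's: {c11, c13, c14, c15, c16, c19, c20, c4, c5, c7} — 10 commits.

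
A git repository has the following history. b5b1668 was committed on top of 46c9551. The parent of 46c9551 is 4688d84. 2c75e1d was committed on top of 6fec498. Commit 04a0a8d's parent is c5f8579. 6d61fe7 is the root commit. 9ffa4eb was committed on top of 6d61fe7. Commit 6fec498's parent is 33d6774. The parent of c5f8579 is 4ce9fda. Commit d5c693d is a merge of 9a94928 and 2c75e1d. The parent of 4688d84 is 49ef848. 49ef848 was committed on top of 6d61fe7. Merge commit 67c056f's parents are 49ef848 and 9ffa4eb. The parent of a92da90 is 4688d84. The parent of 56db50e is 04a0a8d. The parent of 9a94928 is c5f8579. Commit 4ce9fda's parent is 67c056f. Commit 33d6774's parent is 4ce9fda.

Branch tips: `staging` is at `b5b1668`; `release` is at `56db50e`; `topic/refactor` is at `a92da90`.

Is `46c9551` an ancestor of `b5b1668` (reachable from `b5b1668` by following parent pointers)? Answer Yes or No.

Yes

Ancestors of b5b1668 (commits reachable by following parents): {4688d84, 46c9551, 49ef848, 6d61fe7, b5b1668}.
46c9551 is in that set, so it is an ancestor of b5b1668.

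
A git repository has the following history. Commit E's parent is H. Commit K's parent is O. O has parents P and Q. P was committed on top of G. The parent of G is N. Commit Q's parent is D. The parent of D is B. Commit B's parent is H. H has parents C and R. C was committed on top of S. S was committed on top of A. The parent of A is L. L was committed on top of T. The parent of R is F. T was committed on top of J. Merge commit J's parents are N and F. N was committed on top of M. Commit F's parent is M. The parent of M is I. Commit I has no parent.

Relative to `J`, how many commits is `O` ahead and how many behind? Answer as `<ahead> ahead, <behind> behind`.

13 ahead, 0 behind

Reachable from O: {A, B, C, D, F, G, H, I, J, L, M, N, O, P, Q, R, S, T}.
Reachable from J: {F, I, J, M, N}.
Only in O's history (ahead): {A, B, C, D, G, H, L, O, P, Q, R, S, T} — 13.
Only in J's history (behind): {} — 0.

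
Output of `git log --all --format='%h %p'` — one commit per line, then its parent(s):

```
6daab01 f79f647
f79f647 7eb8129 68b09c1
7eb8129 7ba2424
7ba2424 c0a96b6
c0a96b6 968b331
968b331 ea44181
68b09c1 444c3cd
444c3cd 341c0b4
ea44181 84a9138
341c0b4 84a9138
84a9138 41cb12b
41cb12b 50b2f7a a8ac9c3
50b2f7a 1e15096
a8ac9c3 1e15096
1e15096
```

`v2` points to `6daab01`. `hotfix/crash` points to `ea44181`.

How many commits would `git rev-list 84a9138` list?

Walking parent pointers from 84a9138: reachable set = {1e15096, 41cb12b, 50b2f7a, 84a9138, a8ac9c3}.
That is 5 commits.

5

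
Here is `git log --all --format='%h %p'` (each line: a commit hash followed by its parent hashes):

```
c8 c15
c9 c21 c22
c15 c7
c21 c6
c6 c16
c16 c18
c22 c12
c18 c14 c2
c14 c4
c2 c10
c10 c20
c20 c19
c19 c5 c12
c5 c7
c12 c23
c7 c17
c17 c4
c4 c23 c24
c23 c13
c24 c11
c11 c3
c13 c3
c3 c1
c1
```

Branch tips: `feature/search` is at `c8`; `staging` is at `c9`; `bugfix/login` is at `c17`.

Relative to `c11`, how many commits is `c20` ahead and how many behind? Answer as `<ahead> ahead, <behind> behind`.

Reachable from c20: {c1, c11, c12, c13, c17, c19, c20, c23, c24, c3, c4, c5, c7}.
Reachable from c11: {c1, c11, c3}.
Only in c20's history (ahead): {c12, c13, c17, c19, c20, c23, c24, c4, c5, c7} — 10.
Only in c11's history (behind): {} — 0.

10 ahead, 0 behind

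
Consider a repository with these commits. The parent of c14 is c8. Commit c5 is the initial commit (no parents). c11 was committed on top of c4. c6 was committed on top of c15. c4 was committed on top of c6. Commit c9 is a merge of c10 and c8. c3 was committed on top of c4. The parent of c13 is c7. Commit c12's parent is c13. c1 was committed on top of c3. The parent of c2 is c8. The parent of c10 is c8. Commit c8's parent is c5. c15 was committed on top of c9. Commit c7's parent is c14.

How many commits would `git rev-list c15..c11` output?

Reachable from c11: {c10, c11, c15, c4, c5, c6, c8, c9}.
Reachable from c15: {c10, c15, c5, c8, c9}.
In c11's history but not c15's: {c11, c4, c6} — 3 commits.

3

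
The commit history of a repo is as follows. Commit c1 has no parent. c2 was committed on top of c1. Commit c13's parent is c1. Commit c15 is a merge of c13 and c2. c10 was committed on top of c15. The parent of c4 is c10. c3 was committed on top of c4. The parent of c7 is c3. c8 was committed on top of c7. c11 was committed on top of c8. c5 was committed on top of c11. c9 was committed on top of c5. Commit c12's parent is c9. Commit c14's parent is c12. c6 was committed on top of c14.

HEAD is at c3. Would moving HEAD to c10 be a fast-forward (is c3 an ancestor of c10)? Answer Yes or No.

No

A fast-forward from c3 to c10 is possible iff c3 is an ancestor of c10.
Ancestors of c10: {c1, c10, c13, c15, c2}.
c3 is not among them, so fast-forward is not possible.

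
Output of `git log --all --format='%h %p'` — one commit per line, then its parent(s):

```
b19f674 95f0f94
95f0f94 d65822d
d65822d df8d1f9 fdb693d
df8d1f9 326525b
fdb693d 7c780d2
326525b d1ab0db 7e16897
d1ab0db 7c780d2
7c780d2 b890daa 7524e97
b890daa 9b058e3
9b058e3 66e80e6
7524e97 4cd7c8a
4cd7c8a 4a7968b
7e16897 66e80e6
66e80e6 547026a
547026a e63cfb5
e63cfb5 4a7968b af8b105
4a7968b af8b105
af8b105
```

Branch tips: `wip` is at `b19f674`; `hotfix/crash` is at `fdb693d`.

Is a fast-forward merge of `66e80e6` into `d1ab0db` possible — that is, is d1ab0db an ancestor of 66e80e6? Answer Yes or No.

No

A fast-forward from d1ab0db to 66e80e6 is possible iff d1ab0db is an ancestor of 66e80e6.
Ancestors of 66e80e6: {4a7968b, 547026a, 66e80e6, af8b105, e63cfb5}.
d1ab0db is not among them, so fast-forward is not possible.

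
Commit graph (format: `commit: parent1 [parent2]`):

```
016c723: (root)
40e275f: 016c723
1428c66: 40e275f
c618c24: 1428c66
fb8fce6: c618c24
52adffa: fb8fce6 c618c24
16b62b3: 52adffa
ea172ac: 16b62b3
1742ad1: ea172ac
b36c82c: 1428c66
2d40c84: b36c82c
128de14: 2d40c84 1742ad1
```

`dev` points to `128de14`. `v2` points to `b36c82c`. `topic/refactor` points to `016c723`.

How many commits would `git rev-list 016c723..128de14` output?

11

Reachable from 128de14: {016c723, 128de14, 1428c66, 16b62b3, 1742ad1, 2d40c84, 40e275f, 52adffa, b36c82c, c618c24, ea172ac, fb8fce6}.
Reachable from 016c723: {016c723}.
In 128de14's history but not 016c723's: {128de14, 1428c66, 16b62b3, 1742ad1, 2d40c84, 40e275f, 52adffa, b36c82c, c618c24, ea172ac, fb8fce6} — 11 commits.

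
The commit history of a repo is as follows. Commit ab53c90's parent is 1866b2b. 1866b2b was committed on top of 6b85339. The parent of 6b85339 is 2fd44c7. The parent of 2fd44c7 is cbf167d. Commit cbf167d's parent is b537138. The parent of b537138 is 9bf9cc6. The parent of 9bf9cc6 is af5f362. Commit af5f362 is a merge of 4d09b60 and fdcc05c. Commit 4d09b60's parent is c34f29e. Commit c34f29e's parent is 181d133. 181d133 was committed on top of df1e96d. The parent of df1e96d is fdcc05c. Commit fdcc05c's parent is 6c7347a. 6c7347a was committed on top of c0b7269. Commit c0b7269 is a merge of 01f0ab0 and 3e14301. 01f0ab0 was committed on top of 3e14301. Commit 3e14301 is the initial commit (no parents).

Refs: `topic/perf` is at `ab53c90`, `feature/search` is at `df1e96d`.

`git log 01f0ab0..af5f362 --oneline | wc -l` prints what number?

Reachable from af5f362: {01f0ab0, 181d133, 3e14301, 4d09b60, 6c7347a, af5f362, c0b7269, c34f29e, df1e96d, fdcc05c}.
Reachable from 01f0ab0: {01f0ab0, 3e14301}.
In af5f362's history but not 01f0ab0's: {181d133, 4d09b60, 6c7347a, af5f362, c0b7269, c34f29e, df1e96d, fdcc05c} — 8 commits.

8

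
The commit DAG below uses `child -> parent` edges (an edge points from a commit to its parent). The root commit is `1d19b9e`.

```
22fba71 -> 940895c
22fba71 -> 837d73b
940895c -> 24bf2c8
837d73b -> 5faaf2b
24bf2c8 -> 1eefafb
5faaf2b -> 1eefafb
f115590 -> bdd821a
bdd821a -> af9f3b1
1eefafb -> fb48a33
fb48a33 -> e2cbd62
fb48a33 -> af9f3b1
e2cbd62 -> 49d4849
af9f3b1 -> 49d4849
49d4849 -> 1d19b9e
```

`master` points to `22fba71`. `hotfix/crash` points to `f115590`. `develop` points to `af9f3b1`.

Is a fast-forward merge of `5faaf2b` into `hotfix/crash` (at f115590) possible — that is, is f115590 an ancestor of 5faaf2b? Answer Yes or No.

No

A fast-forward from f115590 to 5faaf2b is possible iff f115590 is an ancestor of 5faaf2b.
Ancestors of 5faaf2b: {1d19b9e, 1eefafb, 49d4849, 5faaf2b, af9f3b1, e2cbd62, fb48a33}.
f115590 is not among them, so fast-forward is not possible.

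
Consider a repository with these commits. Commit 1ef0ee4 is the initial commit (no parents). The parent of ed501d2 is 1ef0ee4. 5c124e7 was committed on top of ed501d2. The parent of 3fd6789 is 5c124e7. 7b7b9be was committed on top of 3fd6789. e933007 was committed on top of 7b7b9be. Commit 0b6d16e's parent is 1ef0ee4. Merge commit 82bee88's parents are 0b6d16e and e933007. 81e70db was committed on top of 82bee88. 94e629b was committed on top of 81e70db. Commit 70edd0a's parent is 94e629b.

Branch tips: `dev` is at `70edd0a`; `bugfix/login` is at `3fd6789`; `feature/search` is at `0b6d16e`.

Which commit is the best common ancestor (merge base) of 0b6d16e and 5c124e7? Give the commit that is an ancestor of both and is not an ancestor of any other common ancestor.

1ef0ee4

Ancestors of 0b6d16e: {0b6d16e, 1ef0ee4}.
Ancestors of 5c124e7: {1ef0ee4, 5c124e7, ed501d2}.
Common ancestors: {1ef0ee4}.
The only common ancestor is 1ef0ee4, so it is the merge base.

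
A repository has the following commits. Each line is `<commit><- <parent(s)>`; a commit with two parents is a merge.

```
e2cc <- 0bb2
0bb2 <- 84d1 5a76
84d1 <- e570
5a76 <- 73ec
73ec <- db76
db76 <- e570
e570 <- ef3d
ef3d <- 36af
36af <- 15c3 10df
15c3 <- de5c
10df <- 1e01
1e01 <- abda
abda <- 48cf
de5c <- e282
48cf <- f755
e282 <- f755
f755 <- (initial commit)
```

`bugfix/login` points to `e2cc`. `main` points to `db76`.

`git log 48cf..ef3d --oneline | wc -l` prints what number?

Reachable from ef3d: {10df, 15c3, 1e01, 36af, 48cf, abda, de5c, e282, ef3d, f755}.
Reachable from 48cf: {48cf, f755}.
In ef3d's history but not 48cf's: {10df, 15c3, 1e01, 36af, abda, de5c, e282, ef3d} — 8 commits.

8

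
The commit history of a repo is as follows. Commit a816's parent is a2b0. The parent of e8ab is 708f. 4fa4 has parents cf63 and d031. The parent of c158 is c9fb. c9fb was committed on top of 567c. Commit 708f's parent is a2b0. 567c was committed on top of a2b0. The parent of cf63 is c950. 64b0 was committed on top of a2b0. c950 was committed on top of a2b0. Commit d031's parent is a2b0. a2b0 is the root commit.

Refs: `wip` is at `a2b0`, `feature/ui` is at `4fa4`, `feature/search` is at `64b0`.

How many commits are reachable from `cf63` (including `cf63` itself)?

3

Walking parent pointers from cf63: reachable set = {a2b0, c950, cf63}.
That is 3 commits.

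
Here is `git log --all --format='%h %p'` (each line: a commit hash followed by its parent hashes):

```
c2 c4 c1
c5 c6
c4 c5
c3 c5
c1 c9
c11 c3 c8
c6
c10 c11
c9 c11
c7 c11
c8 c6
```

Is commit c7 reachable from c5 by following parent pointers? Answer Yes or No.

Ancestors of c5: {c5, c6}.
c7 is not in that set, so it is not an ancestor of c5.

No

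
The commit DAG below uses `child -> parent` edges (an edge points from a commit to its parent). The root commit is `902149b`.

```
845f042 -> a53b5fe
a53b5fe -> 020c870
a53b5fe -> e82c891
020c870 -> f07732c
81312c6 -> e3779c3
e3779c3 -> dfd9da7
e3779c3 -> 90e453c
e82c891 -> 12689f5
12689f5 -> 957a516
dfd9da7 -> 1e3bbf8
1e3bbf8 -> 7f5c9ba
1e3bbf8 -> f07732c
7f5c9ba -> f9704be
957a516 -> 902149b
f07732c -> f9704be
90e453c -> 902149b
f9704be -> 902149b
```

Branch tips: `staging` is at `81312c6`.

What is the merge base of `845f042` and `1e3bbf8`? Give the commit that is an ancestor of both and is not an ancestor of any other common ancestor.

f07732c

Ancestors of 845f042: {020c870, 12689f5, 845f042, 902149b, 957a516, a53b5fe, e82c891, f07732c, f9704be}.
Ancestors of 1e3bbf8: {1e3bbf8, 7f5c9ba, 902149b, f07732c, f9704be}.
Common ancestors: {902149b, f07732c, f9704be}.
Among these, f07732c is not an ancestor of any other common ancestor — it is the merge base.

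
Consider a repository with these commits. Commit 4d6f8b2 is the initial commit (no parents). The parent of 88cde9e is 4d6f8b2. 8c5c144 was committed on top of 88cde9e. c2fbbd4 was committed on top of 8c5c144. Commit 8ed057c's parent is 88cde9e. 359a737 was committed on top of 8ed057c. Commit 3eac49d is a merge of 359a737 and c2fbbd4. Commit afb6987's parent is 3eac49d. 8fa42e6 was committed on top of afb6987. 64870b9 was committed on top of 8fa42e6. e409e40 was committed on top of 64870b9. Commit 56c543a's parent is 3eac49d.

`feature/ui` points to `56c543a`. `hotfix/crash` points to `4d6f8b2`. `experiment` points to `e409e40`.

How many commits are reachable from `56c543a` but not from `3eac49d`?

Reachable from 56c543a: {359a737, 3eac49d, 4d6f8b2, 56c543a, 88cde9e, 8c5c144, 8ed057c, c2fbbd4}.
Reachable from 3eac49d: {359a737, 3eac49d, 4d6f8b2, 88cde9e, 8c5c144, 8ed057c, c2fbbd4}.
In 56c543a's history but not 3eac49d's: {56c543a} — 1 commit.

1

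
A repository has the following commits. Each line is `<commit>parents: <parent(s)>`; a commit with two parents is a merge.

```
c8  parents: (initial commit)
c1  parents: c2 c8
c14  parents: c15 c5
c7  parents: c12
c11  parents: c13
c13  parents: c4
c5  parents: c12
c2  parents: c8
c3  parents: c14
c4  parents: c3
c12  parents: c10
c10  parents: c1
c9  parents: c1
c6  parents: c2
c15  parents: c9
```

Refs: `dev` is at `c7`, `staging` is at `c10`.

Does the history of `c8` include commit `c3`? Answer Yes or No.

Ancestors of c8: {c8}.
c3 is not in that set, so it is not an ancestor of c8.

No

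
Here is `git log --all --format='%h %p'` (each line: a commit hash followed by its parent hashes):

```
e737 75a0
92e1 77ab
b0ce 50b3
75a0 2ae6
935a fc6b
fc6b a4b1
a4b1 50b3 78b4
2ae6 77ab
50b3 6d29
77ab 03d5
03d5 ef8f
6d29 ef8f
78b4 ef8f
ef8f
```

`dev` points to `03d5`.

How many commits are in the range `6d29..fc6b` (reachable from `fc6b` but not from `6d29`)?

4

Reachable from fc6b: {50b3, 6d29, 78b4, a4b1, ef8f, fc6b}.
Reachable from 6d29: {6d29, ef8f}.
In fc6b's history but not 6d29's: {50b3, 78b4, a4b1, fc6b} — 4 commits.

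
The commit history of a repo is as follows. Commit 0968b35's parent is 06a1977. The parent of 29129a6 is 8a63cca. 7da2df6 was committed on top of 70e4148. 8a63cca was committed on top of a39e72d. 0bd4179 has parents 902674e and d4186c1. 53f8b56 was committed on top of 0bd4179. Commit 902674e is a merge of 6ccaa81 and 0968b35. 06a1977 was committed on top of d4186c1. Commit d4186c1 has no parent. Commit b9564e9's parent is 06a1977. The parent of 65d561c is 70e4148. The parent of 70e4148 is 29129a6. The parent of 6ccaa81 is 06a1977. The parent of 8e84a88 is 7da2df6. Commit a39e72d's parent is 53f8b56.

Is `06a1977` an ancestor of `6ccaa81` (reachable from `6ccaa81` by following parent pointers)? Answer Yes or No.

Yes

Ancestors of 6ccaa81 (commits reachable by following parents): {06a1977, 6ccaa81, d4186c1}.
06a1977 is in that set, so it is an ancestor of 6ccaa81.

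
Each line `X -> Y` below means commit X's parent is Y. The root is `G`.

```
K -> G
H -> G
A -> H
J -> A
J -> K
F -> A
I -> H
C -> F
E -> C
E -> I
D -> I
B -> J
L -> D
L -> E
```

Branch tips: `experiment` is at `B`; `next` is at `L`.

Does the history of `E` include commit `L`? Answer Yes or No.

No

Ancestors of E: {A, C, E, F, G, H, I}.
L is not in that set, so it is not an ancestor of E.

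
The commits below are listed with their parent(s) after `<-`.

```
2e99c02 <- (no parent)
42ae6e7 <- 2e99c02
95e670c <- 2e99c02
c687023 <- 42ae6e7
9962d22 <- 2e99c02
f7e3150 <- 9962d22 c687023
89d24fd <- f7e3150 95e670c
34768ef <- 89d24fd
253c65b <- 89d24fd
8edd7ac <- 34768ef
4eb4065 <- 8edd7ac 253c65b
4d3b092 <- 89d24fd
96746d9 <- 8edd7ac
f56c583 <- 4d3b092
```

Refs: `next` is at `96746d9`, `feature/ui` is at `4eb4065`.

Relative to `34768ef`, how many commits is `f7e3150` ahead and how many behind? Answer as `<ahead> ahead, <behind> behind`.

0 ahead, 3 behind

Reachable from f7e3150: {2e99c02, 42ae6e7, 9962d22, c687023, f7e3150}.
Reachable from 34768ef: {2e99c02, 34768ef, 42ae6e7, 89d24fd, 95e670c, 9962d22, c687023, f7e3150}.
Only in f7e3150's history (ahead): {} — 0.
Only in 34768ef's history (behind): {34768ef, 89d24fd, 95e670c} — 3.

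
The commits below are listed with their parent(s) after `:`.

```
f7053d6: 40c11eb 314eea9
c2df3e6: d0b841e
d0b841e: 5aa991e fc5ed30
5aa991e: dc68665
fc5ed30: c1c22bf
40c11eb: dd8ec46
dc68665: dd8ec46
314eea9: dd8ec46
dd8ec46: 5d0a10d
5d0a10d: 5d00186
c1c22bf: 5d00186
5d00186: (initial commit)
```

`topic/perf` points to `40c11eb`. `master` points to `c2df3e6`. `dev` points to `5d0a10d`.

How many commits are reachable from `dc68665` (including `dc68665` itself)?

4

Walking parent pointers from dc68665: reachable set = {5d00186, 5d0a10d, dc68665, dd8ec46}.
That is 4 commits.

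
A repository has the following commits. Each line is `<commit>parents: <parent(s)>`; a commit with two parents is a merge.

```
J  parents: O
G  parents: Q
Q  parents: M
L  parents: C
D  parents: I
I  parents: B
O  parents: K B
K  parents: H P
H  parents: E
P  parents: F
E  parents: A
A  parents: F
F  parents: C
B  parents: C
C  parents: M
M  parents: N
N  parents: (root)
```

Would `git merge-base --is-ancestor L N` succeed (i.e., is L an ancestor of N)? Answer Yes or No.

No

Ancestors of N: {N}.
L is not in that set, so it is not an ancestor of N.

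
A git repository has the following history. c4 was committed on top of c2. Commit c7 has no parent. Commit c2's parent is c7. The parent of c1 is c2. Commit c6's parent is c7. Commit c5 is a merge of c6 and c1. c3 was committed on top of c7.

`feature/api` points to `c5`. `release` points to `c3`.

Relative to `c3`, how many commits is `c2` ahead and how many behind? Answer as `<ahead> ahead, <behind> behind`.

1 ahead, 1 behind

Reachable from c2: {c2, c7}.
Reachable from c3: {c3, c7}.
Only in c2's history (ahead): {c2} — 1.
Only in c3's history (behind): {c3} — 1.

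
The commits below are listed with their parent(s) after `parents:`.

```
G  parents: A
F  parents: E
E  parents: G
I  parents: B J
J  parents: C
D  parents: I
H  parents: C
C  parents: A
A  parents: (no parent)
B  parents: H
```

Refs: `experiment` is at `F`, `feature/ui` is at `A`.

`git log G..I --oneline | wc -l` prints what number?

5

Reachable from I: {A, B, C, H, I, J}.
Reachable from G: {A, G}.
In I's history but not G's: {B, C, H, I, J} — 5 commits.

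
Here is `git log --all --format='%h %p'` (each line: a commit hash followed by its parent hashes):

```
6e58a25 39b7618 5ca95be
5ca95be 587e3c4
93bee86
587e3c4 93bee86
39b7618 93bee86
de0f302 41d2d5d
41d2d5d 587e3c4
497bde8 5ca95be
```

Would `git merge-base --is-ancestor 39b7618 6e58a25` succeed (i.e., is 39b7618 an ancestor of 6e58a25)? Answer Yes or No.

Ancestors of 6e58a25 (commits reachable by following parents): {39b7618, 587e3c4, 5ca95be, 6e58a25, 93bee86}.
39b7618 is in that set, so it is an ancestor of 6e58a25.

Yes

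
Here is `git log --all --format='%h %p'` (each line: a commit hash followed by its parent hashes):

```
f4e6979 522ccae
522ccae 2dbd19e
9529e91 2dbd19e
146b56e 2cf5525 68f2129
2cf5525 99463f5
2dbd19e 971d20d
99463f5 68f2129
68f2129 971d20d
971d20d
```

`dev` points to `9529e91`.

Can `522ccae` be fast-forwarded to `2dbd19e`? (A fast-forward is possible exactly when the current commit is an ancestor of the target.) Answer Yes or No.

A fast-forward from 522ccae to 2dbd19e is possible iff 522ccae is an ancestor of 2dbd19e.
Ancestors of 2dbd19e: {2dbd19e, 971d20d}.
522ccae is not among them, so fast-forward is not possible.

No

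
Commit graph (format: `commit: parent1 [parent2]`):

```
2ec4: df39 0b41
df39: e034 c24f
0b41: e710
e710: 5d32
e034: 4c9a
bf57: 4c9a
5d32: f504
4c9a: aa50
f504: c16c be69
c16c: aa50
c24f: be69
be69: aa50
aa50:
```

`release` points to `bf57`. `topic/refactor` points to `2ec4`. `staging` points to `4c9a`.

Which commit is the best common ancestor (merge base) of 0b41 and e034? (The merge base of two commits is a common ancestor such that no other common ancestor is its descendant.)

Ancestors of 0b41: {0b41, 5d32, aa50, be69, c16c, e710, f504}.
Ancestors of e034: {4c9a, aa50, e034}.
Common ancestors: {aa50}.
The only common ancestor is aa50, so it is the merge base.

aa50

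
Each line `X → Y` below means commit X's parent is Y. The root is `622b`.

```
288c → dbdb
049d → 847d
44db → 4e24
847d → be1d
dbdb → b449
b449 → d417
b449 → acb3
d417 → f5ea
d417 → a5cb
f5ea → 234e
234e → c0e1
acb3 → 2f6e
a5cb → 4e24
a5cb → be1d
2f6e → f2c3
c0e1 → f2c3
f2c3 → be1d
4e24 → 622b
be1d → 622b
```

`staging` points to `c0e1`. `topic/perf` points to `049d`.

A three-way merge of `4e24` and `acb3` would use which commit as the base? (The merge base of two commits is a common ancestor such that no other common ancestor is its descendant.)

622b

Ancestors of 4e24: {4e24, 622b}.
Ancestors of acb3: {2f6e, 622b, acb3, be1d, f2c3}.
Common ancestors: {622b}.
The only common ancestor is 622b, so it is the merge base.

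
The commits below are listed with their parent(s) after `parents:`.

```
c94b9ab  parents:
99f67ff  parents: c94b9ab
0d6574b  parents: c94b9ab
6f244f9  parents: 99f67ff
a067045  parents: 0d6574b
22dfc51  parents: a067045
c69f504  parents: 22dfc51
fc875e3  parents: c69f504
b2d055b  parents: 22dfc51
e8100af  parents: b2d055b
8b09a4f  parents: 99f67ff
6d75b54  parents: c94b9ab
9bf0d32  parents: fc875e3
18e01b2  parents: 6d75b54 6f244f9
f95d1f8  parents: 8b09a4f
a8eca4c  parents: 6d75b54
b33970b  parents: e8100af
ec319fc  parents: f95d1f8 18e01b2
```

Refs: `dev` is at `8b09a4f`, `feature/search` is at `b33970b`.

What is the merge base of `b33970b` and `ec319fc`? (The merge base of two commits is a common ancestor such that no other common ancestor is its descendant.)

c94b9ab

Ancestors of b33970b: {0d6574b, 22dfc51, a067045, b2d055b, b33970b, c94b9ab, e8100af}.
Ancestors of ec319fc: {18e01b2, 6d75b54, 6f244f9, 8b09a4f, 99f67ff, c94b9ab, ec319fc, f95d1f8}.
Common ancestors: {c94b9ab}.
The only common ancestor is c94b9ab, so it is the merge base.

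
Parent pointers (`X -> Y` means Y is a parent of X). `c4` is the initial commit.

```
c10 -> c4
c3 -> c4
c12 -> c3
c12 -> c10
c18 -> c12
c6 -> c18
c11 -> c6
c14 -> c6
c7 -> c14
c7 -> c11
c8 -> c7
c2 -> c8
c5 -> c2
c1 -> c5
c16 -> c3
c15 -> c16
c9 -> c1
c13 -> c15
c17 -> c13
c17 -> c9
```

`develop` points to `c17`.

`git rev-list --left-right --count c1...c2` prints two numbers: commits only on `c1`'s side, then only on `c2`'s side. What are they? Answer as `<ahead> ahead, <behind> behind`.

Reachable from c1: {c1, c10, c11, c12, c14, c18, c2, c3, c4, c5, c6, c7, c8}.
Reachable from c2: {c10, c11, c12, c14, c18, c2, c3, c4, c6, c7, c8}.
Only in c1's history (ahead): {c1, c5} — 2.
Only in c2's history (behind): {} — 0.

2 ahead, 0 behind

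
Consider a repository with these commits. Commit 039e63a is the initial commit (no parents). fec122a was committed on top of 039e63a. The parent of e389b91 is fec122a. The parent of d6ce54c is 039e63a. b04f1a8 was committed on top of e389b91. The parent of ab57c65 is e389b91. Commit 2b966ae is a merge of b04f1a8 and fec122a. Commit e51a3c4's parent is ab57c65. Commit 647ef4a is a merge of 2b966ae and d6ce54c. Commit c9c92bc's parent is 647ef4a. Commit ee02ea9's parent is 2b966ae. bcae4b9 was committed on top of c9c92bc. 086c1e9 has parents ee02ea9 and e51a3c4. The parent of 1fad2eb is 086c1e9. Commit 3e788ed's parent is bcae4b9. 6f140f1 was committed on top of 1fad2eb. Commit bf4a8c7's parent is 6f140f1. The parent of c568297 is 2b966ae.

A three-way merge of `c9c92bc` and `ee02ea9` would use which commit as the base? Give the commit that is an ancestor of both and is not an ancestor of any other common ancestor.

2b966ae

Ancestors of c9c92bc: {039e63a, 2b966ae, 647ef4a, b04f1a8, c9c92bc, d6ce54c, e389b91, fec122a}.
Ancestors of ee02ea9: {039e63a, 2b966ae, b04f1a8, e389b91, ee02ea9, fec122a}.
Common ancestors: {039e63a, 2b966ae, b04f1a8, e389b91, fec122a}.
Among these, 2b966ae is not an ancestor of any other common ancestor — it is the merge base.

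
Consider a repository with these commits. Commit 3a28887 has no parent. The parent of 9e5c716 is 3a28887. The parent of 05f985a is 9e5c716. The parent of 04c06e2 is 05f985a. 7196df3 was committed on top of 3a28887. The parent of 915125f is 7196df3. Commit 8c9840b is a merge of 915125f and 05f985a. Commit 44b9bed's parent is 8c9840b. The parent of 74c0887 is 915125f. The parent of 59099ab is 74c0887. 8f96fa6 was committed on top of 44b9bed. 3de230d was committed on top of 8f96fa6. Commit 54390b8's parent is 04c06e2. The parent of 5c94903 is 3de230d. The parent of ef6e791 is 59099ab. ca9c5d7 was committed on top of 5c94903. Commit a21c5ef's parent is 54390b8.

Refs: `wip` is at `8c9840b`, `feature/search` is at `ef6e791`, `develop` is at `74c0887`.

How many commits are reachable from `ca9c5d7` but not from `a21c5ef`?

8

Reachable from ca9c5d7: {05f985a, 3a28887, 3de230d, 44b9bed, 5c94903, 7196df3, 8c9840b, 8f96fa6, 915125f, 9e5c716, ca9c5d7}.
Reachable from a21c5ef: {04c06e2, 05f985a, 3a28887, 54390b8, 9e5c716, a21c5ef}.
In ca9c5d7's history but not a21c5ef's: {3de230d, 44b9bed, 5c94903, 7196df3, 8c9840b, 8f96fa6, 915125f, ca9c5d7} — 8 commits.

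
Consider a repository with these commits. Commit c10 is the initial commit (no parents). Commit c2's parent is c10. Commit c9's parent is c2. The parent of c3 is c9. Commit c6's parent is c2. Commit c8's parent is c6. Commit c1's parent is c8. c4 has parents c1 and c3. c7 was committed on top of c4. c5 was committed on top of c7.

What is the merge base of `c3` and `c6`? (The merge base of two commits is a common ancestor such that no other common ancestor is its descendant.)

c2

Ancestors of c3: {c10, c2, c3, c9}.
Ancestors of c6: {c10, c2, c6}.
Common ancestors: {c10, c2}.
Among these, c2 is not an ancestor of any other common ancestor — it is the merge base.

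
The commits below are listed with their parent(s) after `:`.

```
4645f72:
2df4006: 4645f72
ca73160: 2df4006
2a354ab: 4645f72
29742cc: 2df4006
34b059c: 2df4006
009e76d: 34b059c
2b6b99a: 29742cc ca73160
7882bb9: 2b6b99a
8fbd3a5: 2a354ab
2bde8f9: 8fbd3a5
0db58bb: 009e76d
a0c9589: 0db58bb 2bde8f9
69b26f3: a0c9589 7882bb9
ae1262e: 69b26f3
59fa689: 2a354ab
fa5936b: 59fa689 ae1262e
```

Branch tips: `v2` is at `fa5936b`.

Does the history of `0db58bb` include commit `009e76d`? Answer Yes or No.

Ancestors of 0db58bb (commits reachable by following parents): {009e76d, 0db58bb, 2df4006, 34b059c, 4645f72}.
009e76d is in that set, so it is an ancestor of 0db58bb.

Yes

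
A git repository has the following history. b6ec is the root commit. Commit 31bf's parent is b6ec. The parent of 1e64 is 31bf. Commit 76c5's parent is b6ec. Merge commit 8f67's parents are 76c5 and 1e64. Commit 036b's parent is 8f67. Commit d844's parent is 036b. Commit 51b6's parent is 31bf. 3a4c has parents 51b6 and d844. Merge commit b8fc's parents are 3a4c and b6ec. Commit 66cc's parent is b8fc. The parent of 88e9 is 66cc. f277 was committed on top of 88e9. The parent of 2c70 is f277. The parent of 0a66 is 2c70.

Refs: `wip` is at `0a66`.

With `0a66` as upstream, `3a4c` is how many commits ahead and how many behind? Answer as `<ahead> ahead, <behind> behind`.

0 ahead, 6 behind

Reachable from 3a4c: {036b, 1e64, 31bf, 3a4c, 51b6, 76c5, 8f67, b6ec, d844}.
Reachable from 0a66: {036b, 0a66, 1e64, 2c70, 31bf, 3a4c, 51b6, 66cc, 76c5, 88e9, 8f67, b6ec, b8fc, d844, f277}.
Only in 3a4c's history (ahead): {} — 0.
Only in 0a66's history (behind): {0a66, 2c70, 66cc, 88e9, b8fc, f277} — 6.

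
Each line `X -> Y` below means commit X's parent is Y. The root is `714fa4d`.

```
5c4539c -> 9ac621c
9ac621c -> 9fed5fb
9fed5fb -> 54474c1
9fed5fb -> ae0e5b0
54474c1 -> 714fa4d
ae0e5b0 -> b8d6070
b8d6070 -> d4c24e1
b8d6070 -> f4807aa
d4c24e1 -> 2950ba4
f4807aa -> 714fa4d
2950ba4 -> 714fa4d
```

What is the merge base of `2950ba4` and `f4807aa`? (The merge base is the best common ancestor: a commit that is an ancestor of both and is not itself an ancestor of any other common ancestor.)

Ancestors of 2950ba4: {2950ba4, 714fa4d}.
Ancestors of f4807aa: {714fa4d, f4807aa}.
Common ancestors: {714fa4d}.
The only common ancestor is 714fa4d, so it is the merge base.

714fa4d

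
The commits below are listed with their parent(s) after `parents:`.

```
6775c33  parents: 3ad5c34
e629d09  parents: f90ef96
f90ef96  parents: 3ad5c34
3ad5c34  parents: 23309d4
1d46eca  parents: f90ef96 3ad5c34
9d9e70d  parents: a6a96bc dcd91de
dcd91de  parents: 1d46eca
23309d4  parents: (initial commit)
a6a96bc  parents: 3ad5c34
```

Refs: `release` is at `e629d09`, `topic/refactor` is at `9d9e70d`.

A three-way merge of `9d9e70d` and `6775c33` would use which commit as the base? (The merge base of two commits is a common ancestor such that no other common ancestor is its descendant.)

3ad5c34

Ancestors of 9d9e70d: {1d46eca, 23309d4, 3ad5c34, 9d9e70d, a6a96bc, dcd91de, f90ef96}.
Ancestors of 6775c33: {23309d4, 3ad5c34, 6775c33}.
Common ancestors: {23309d4, 3ad5c34}.
Among these, 3ad5c34 is not an ancestor of any other common ancestor — it is the merge base.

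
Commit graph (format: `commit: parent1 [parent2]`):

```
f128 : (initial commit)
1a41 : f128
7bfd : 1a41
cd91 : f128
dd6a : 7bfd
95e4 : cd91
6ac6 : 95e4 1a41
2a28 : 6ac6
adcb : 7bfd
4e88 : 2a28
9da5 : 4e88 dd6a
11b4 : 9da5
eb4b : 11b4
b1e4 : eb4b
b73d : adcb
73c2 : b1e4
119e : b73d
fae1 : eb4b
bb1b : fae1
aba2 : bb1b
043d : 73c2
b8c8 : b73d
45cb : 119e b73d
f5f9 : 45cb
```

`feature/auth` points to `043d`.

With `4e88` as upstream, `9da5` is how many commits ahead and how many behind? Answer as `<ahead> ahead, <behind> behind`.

3 ahead, 0 behind

Reachable from 9da5: {1a41, 2a28, 4e88, 6ac6, 7bfd, 95e4, 9da5, cd91, dd6a, f128}.
Reachable from 4e88: {1a41, 2a28, 4e88, 6ac6, 95e4, cd91, f128}.
Only in 9da5's history (ahead): {7bfd, 9da5, dd6a} — 3.
Only in 4e88's history (behind): {} — 0.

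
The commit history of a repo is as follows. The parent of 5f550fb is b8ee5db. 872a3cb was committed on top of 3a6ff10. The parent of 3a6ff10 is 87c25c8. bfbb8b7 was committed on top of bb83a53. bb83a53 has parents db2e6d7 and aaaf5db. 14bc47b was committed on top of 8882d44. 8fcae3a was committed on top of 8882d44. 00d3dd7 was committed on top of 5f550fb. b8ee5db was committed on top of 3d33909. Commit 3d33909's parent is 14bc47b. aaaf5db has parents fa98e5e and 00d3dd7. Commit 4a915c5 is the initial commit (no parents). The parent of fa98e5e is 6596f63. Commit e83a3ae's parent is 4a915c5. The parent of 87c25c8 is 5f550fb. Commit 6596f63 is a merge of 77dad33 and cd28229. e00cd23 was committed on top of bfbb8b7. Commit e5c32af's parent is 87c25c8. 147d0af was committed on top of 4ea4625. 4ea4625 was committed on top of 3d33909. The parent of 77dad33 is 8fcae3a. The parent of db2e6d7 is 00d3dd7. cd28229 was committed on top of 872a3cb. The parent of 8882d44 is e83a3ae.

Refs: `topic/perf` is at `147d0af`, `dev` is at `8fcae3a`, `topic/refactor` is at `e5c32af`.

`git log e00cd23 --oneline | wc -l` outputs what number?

Walking parent pointers from e00cd23: reachable set = {00d3dd7, 14bc47b, 3a6ff10, 3d33909, 4a915c5, 5f550fb, 6596f63, 77dad33, 872a3cb, 87c25c8, 8882d44, 8fcae3a, aaaf5db, b8ee5db, bb83a53, bfbb8b7, cd28229, db2e6d7, e00cd23, e83a3ae, fa98e5e}.
That is 21 commits.

21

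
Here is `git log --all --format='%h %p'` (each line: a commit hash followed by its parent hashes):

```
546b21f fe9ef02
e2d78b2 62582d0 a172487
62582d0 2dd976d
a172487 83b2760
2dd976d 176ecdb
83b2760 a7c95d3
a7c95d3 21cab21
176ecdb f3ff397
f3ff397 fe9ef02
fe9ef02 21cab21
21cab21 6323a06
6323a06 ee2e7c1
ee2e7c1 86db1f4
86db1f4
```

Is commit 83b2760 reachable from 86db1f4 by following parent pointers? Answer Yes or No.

No

Ancestors of 86db1f4: {86db1f4}.
83b2760 is not in that set, so it is not an ancestor of 86db1f4.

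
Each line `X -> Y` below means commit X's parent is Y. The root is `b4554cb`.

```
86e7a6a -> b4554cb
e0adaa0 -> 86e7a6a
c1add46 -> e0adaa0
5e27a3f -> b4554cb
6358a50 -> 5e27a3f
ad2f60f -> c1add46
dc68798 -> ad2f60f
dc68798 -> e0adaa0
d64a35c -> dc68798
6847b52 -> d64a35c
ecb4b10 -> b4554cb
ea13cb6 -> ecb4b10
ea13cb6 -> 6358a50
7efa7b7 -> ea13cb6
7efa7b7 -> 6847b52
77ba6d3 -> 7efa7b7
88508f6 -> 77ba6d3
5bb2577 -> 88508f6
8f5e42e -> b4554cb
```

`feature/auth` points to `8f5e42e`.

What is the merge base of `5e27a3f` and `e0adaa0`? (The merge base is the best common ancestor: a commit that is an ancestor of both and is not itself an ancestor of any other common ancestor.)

Ancestors of 5e27a3f: {5e27a3f, b4554cb}.
Ancestors of e0adaa0: {86e7a6a, b4554cb, e0adaa0}.
Common ancestors: {b4554cb}.
The only common ancestor is b4554cb, so it is the merge base.

b4554cb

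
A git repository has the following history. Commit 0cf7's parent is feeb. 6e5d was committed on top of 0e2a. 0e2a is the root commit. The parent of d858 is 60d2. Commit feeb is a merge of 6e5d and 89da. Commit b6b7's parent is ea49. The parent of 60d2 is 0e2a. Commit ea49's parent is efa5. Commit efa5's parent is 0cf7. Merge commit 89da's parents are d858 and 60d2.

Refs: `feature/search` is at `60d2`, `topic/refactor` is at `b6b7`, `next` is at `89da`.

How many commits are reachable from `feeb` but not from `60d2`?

Reachable from feeb: {0e2a, 60d2, 6e5d, 89da, d858, feeb}.
Reachable from 60d2: {0e2a, 60d2}.
In feeb's history but not 60d2's: {6e5d, 89da, d858, feeb} — 4 commits.

4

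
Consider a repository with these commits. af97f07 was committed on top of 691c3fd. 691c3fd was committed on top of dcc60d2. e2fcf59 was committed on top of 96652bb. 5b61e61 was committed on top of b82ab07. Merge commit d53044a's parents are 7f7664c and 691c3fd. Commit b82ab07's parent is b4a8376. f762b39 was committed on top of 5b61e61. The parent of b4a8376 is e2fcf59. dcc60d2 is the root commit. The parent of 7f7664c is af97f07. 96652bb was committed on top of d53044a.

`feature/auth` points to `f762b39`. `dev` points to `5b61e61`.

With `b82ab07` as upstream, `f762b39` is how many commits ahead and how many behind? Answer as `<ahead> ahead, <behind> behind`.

2 ahead, 0 behind

Reachable from f762b39: {5b61e61, 691c3fd, 7f7664c, 96652bb, af97f07, b4a8376, b82ab07, d53044a, dcc60d2, e2fcf59, f762b39}.
Reachable from b82ab07: {691c3fd, 7f7664c, 96652bb, af97f07, b4a8376, b82ab07, d53044a, dcc60d2, e2fcf59}.
Only in f762b39's history (ahead): {5b61e61, f762b39} — 2.
Only in b82ab07's history (behind): {} — 0.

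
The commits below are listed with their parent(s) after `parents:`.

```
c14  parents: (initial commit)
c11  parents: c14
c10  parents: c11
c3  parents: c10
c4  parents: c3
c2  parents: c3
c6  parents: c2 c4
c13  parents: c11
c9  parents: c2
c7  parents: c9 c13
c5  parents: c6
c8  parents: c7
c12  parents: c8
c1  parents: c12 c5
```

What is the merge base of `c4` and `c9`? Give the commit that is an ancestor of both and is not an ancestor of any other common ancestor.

Ancestors of c4: {c10, c11, c14, c3, c4}.
Ancestors of c9: {c10, c11, c14, c2, c3, c9}.
Common ancestors: {c10, c11, c14, c3}.
Among these, c3 is not an ancestor of any other common ancestor — it is the merge base.

c3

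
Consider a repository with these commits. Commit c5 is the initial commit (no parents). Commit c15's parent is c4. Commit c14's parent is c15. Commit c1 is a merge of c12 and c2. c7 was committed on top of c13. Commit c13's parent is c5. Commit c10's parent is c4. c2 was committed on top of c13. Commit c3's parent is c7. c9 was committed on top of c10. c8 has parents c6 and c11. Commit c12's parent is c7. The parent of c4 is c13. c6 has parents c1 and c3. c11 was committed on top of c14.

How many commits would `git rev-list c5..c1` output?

5

Reachable from c1: {c1, c12, c13, c2, c5, c7}.
Reachable from c5: {c5}.
In c1's history but not c5's: {c1, c12, c13, c2, c7} — 5 commits.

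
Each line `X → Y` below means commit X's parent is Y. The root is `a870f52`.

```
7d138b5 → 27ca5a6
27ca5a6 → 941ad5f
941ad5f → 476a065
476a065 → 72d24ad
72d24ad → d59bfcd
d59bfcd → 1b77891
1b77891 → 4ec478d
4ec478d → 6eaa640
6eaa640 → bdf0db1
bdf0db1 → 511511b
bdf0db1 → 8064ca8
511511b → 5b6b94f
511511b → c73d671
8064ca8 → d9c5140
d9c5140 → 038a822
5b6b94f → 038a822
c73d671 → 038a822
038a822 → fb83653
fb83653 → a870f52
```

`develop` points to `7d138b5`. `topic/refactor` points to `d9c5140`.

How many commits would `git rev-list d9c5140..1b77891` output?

8

Reachable from 1b77891: {038a822, 1b77891, 4ec478d, 511511b, 5b6b94f, 6eaa640, 8064ca8, a870f52, bdf0db1, c73d671, d9c5140, fb83653}.
Reachable from d9c5140: {038a822, a870f52, d9c5140, fb83653}.
In 1b77891's history but not d9c5140's: {1b77891, 4ec478d, 511511b, 5b6b94f, 6eaa640, 8064ca8, bdf0db1, c73d671} — 8 commits.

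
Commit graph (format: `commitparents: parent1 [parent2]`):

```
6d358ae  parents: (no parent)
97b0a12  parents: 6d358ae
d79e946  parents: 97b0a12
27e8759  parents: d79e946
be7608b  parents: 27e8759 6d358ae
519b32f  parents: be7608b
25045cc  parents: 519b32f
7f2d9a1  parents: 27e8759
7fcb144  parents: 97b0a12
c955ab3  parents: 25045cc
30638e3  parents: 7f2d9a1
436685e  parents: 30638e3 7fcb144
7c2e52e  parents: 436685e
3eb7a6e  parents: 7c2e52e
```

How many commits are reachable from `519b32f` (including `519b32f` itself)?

6

Walking parent pointers from 519b32f: reachable set = {27e8759, 519b32f, 6d358ae, 97b0a12, be7608b, d79e946}.
That is 6 commits.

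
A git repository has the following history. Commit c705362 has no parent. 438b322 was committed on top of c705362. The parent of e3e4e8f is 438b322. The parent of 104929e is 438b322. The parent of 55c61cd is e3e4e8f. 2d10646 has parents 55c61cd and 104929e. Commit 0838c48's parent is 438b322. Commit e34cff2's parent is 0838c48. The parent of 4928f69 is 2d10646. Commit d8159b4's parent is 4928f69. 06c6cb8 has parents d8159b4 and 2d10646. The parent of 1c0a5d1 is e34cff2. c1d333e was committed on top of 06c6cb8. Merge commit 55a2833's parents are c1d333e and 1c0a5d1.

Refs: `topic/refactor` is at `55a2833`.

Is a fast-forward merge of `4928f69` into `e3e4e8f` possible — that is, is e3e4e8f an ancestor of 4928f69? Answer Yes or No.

A fast-forward from e3e4e8f to 4928f69 is possible iff e3e4e8f is an ancestor of 4928f69.
Ancestors of 4928f69: {104929e, 2d10646, 438b322, 4928f69, 55c61cd, c705362, e3e4e8f}.
e3e4e8f is among them, so fast-forward is possible.

Yes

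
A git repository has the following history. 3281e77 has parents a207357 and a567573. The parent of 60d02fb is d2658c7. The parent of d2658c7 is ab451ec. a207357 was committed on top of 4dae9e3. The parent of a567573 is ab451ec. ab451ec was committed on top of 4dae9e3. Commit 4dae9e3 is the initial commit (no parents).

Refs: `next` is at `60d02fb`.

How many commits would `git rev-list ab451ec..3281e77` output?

3

Reachable from 3281e77: {3281e77, 4dae9e3, a207357, a567573, ab451ec}.
Reachable from ab451ec: {4dae9e3, ab451ec}.
In 3281e77's history but not ab451ec's: {3281e77, a207357, a567573} — 3 commits.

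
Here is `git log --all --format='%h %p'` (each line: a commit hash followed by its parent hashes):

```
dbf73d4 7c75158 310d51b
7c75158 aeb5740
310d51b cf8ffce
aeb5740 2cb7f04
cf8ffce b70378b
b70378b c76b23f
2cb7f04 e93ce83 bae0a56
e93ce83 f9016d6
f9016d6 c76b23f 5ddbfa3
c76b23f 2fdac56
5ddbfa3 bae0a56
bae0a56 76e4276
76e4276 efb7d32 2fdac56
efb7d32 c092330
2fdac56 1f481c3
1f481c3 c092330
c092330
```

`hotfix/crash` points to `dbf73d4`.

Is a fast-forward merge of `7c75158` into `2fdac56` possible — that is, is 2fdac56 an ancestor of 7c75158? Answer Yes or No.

Yes

A fast-forward from 2fdac56 to 7c75158 is possible iff 2fdac56 is an ancestor of 7c75158.
Ancestors of 7c75158: {1f481c3, 2cb7f04, 2fdac56, 5ddbfa3, 76e4276, 7c75158, aeb5740, bae0a56, c092330, c76b23f, e93ce83, efb7d32, f9016d6}.
2fdac56 is among them, so fast-forward is possible.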